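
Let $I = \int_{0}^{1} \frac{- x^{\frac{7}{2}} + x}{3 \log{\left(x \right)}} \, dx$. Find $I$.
$- \log{\left(3 \right)} + \frac{\log{\left(12 \right)}}{3}$

Consider the one-parameter family: let $I(a) = \int_{0}^{1} \frac{- x^{\frac{7}{2}} + x^{a}}{3 \log{\left(x \right)}} \, dx$.

Since $\dfrac{\partial}{\partial a}\,x^{a} = x^{a} \ln x$, the $\ln x$ in the denominator cancels and
$$\frac{dI}{da} = \int_{0}^{1} \frac{1}{3} x^{a} \, dx = \frac{1}{3} \left[\frac{x^{a+1}}{a+1}\right]_0^1 = \frac{1}{3 \left(a + 1\right)}.$$

Integrating with respect to $a$ gives $I(a) = \log{\left(\frac{\sqrt[3]{6} \sqrt[3]{a + 1}}{3} \right)} + C$.

At $a = \frac{7}{2}$ the integrand is identically $0$, so $I(\frac{7}{2}) = 0$. The closed form gives $0$, hence $C = 0$.

Setting $a = 1$:
$$I = - \log{\left(3 \right)} + \frac{\log{\left(12 \right)}}{3}.$$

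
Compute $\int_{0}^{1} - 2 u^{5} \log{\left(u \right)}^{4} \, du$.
$- \frac{1}{162}$

Begin with the known integral
$$J(a) = \int_{0}^{1} - 2 u^{a} \, du = - \frac{2}{a + 1}.$$

Differentiating under the integral sign brings down a factor of $\ln u$:
$$\frac{dJ}{da} = \int_{0}^{1} - 2 u^{a} \log{\left(u \right)} \, du = \frac{2}{\left(a + 1\right)^{2}}.$$

Repeating $4$ times in total — each differentiation brings down another $\ln u$ — gives
$$\frac{d^{4}J}{da^{4}} = \int_{0}^{1} - 2 u^{a} \log{\left(u \right)}^{4} \, du = - \frac{48}{\left(a + 1\right)^{5}},$$
and the integrand here is exactly the target integrand, so $I = - \frac{48}{\left(a + 1\right)^{5}}$.

Setting $a = 5$:
$$I = - \frac{1}{162}.$$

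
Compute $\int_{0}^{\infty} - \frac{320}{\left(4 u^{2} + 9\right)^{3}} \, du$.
$- \frac{10 \pi}{81}$

Begin with the known result
$$J(a) = \int_{0}^{\infty} - \frac{5}{a^{2} + u^{2}} \, du = - \frac{5 \pi}{2 a}.$$

Differentiating under the integral sign with respect to $a$,
$$\frac{dJ}{da} = \int_{0}^{\infty} \frac{10 a}{\left(a^{2} + u^{2}\right)^{2}} \, du = \frac{5 \pi}{2 a^{2}},$$
so $\int_{0}^{\infty} - \frac{5}{\left(a^{2} + u^{2}\right)^{2}} \, du = - \frac{5 \pi}{4 a^{3}}$.

Repeating — each differentiation of $1/(u^2+a^2)^j$ produces $-2ja/(u^2+a^2)^{j+1}$ — and dividing through by $-2ja$ at each step yields, after $2$ differentiations in total,
$$\int_{0}^{\infty} - \frac{5}{\left(a^{2} + u^{2}\right)^{3}} \, du = - \frac{15 \pi}{16 a^{5}}.$$

Setting $a = \frac{3}{2}$:
$$I = - \frac{10 \pi}{81}.$$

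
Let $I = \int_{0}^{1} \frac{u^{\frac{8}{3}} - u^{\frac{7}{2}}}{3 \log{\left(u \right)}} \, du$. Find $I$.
$\log{\left(\frac{\sqrt[3]{22}}{3} \right)}$

Replace the exponent $\frac{7}{2}$ by a parameter $a$: let $I(a) = \int_{0}^{1} \frac{u^{\frac{8}{3}} - u^{a}}{3 \log{\left(u \right)}} \, du$.

Since $\dfrac{\partial}{\partial a}\,u^{a} = u^{a} \ln u$, the $\ln u$ in the denominator cancels and
$$\frac{dI}{da} = \int_{0}^{1} - \frac{1}{3} u^{a} \, du = - \frac{1}{3} \left[\frac{u^{a+1}}{a+1}\right]_0^1 = - \frac{1}{3 a + 3}.$$

Integrating with respect to $a$ gives $I(a) = - \frac{\log{\left(a + 1 \right)}}{3} - \frac{\log{\left(3 \right)}}{3} + \frac{\log{\left(11 \right)}}{3} + C$.

At $a = \frac{8}{3}$ the integrand is identically $0$, so $I(\frac{8}{3}) = 0$. The closed form gives $0$, hence $C = 0$.

Setting $a = \frac{7}{2}$:
$$I = \log{\left(\frac{\sqrt[3]{22}}{3} \right)}.$$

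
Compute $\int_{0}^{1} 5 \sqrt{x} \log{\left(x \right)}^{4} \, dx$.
$\frac{1280}{81}$

Begin with the known integral
$$J(a) = \int_{0}^{1} 5 x^{a} \, dx = \frac{5}{a + 1}.$$

Differentiating under the integral sign brings down a factor of $\ln x$:
$$\frac{dJ}{da} = \int_{0}^{1} 5 x^{a} \log{\left(x \right)} \, dx = - \frac{5}{\left(a + 1\right)^{2}}.$$

Repeating $4$ times in total — each differentiation brings down another $\ln x$ — gives
$$\frac{d^{4}J}{da^{4}} = \int_{0}^{1} 5 x^{a} \log{\left(x \right)}^{4} \, dx = \frac{120}{\left(a + 1\right)^{5}},$$
and the integrand here is exactly the target integrand, so $I = \frac{120}{\left(a + 1\right)^{5}}$.

Setting $a = \frac{1}{2}$:
$$I = \frac{1280}{81}.$$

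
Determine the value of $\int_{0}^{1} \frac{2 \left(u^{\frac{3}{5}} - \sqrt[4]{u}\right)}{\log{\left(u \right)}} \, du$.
$\log{\left(\frac{1024}{625} \right)}$

Replace the exponent $\frac{3}{5}$ by a parameter $a$: let $I(a) = \int_{0}^{1} \frac{2 \left(- \sqrt[4]{u} + u^{a}\right)}{\log{\left(u \right)}} \, du$.

Since $\dfrac{\partial}{\partial a}\,u^{a} = u^{a} \ln u$, the $\ln u$ in the denominator cancels and
$$\frac{dI}{da} = \int_{0}^{1} 2 u^{a} \, du = 2 \left[\frac{u^{a+1}}{a+1}\right]_0^1 = \frac{2}{a + 1}.$$

Integrating with respect to $a$ gives $I(a) = \log{\left(\frac{16 \left(a + 1\right)^{2}}{25} \right)} + C$.

At $a = \frac{1}{4}$ the integrand is identically $0$, so $I(\frac{1}{4}) = 0$. The closed form gives $0$, hence $C = 0$.

Setting $a = \frac{3}{5}$:
$$I = \log{\left(\frac{1024}{625} \right)}.$$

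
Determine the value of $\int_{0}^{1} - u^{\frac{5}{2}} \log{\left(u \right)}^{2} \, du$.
$- \frac{16}{343}$

Begin with the known integral
$$J(a) = \int_{0}^{1} - u^{a} \, du = - \frac{1}{a + 1}.$$

Differentiating under the integral sign brings down a factor of $\ln u$:
$$\frac{dJ}{da} = \int_{0}^{1} - u^{a} \log{\left(u \right)} \, du = \frac{1}{\left(a + 1\right)^{2}}.$$

Repeating twice in total — each differentiation brings down another $\ln u$ — gives
$$\frac{d^{2}J}{da^{2}} = \int_{0}^{1} - u^{a} \log{\left(u \right)}^{2} \, du = - \frac{2}{\left(a + 1\right)^{3}},$$
and the integrand here is exactly the target integrand, so $I = - \frac{2}{\left(a + 1\right)^{3}}$.

Setting $a = \frac{5}{2}$:
$$I = - \frac{16}{343}.$$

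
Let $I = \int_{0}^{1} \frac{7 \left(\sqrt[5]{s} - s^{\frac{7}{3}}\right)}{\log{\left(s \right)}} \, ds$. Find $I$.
$\log{\left(\frac{4782969}{6103515625} \right)}$

Introduce a parameter $a$ in the exponent: let $I(a) = \int_{0}^{1} \frac{7 \left(- s^{\frac{7}{3}} + s^{a}\right)}{\log{\left(s \right)}} \, ds$.

Since $\dfrac{\partial}{\partial a}\,s^{a} = s^{a} \ln s$, the $\ln s$ in the denominator cancels and
$$\frac{dI}{da} = \int_{0}^{1} 7 s^{a} \, ds = 7 \left[\frac{s^{a+1}}{a+1}\right]_0^1 = \frac{7}{a + 1}.$$

Integrating with respect to $a$ gives $I(a) = \log{\left(\frac{2187 \left(a + 1\right)^{7}}{10000000} \right)} + C$.

At $a = \frac{7}{3}$ the integrand is identically $0$, so $I(\frac{7}{3}) = 0$. The closed form gives $0$, hence $C = 0$.

Setting $a = \frac{1}{5}$:
$$I = \log{\left(\frac{4782969}{6103515625} \right)}.$$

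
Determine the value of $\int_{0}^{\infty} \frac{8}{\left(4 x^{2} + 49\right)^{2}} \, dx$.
$\frac{\pi}{343}$

Begin with the known result
$$J(a) = \int_{0}^{\infty} \frac{1}{2 \left(a^{2} + x^{2}\right)} \, dx = \frac{\pi}{4 a}.$$

Differentiating under the integral sign with respect to $a$,
$$\frac{dJ}{da} = \int_{0}^{\infty} - \frac{a}{\left(a^{2} + x^{2}\right)^{2}} \, dx = - \frac{\pi}{4 a^{2}},$$
so $\int_{0}^{\infty} \frac{1}{2 \left(a^{2} + x^{2}\right)^{2}} \, dx = \frac{\pi}{8 a^{3}}$.

Setting $a = \frac{7}{2}$:
$$I = \frac{\pi}{343}.$$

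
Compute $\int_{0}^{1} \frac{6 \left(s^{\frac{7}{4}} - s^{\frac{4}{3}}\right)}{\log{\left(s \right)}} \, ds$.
$\log{\left(\frac{1291467969}{481890304} \right)}$

Consider the one-parameter family: let $I(a) = \int_{0}^{1} \frac{6 \left(- s^{\frac{4}{3}} + s^{a}\right)}{\log{\left(s \right)}} \, ds$.

Since $\dfrac{\partial}{\partial a}\,s^{a} = s^{a} \ln s$, the $\ln s$ in the denominator cancels and
$$\frac{dI}{da} = \int_{0}^{1} 6 s^{a} \, ds = 6 \left[\frac{s^{a+1}}{a+1}\right]_0^1 = \frac{6}{a + 1}.$$

Integrating with respect to $a$ gives $I(a) = \log{\left(\frac{729 \left(a + 1\right)^{6}}{117649} \right)} + C$.

At $a = \frac{4}{3}$ the integrand is identically $0$, so $I(\frac{4}{3}) = 0$. The closed form gives $0$, hence $C = 0$.

Setting $a = \frac{7}{4}$:
$$I = \log{\left(\frac{1291467969}{481890304} \right)}.$$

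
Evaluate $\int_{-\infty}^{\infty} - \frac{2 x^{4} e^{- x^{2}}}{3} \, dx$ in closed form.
$- \frac{\sqrt{\pi}}{2}$

Consider the simpler parametrised integral
$$J(a) = \int_{-\infty}^{\infty} - \frac{2 e^{- a x^{2}}}{3} \, dx = - \frac{2 \sqrt{\pi}}{3 \sqrt{a}}.$$

Differentiating under the integral sign brings down a factor of $(-x^2)$:
$$\frac{dJ}{da} = \int_{-\infty}^{\infty} \frac{2 x^{2} e^{- a x^{2}}}{3} \, dx = \frac{\sqrt{\pi}}{3 a^{\frac{3}{2}}}.$$

Repeating twice in total — each differentiation brings down another $(-x^2)$ — gives
$$\frac{d^{2}J}{da^{2}} = \int_{-\infty}^{\infty} - \frac{2 x^{4} e^{- a x^{2}}}{3} \, dx = - \frac{\sqrt{\pi}}{2 a^{\frac{5}{2}}},$$
and the integrand here is exactly the target integrand, so $I = - \frac{\sqrt{\pi}}{2 a^{\frac{5}{2}}}$.

Setting $a = 1$:
$$I = - \frac{\sqrt{\pi}}{2}.$$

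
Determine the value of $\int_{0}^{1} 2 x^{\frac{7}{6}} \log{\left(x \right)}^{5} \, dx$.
$- \frac{11197440}{4826809}$

Start from the elementary integral
$$J(a) = \int_{0}^{1} 2 x^{a} \, dx = \frac{2}{a + 1}.$$

Differentiating under the integral sign brings down a factor of $\ln x$:
$$\frac{dJ}{da} = \int_{0}^{1} 2 x^{a} \log{\left(x \right)} \, dx = - \frac{2}{\left(a + 1\right)^{2}}.$$

Repeating $5$ times in total — each differentiation brings down another $\ln x$ — gives
$$\frac{d^{5}J}{da^{5}} = \int_{0}^{1} 2 x^{a} \log{\left(x \right)}^{5} \, dx = - \frac{240}{\left(a + 1\right)^{6}},$$
and the integrand here is exactly the target integrand, so $I = - \frac{240}{\left(a + 1\right)^{6}}$.

Setting $a = \frac{7}{6}$:
$$I = - \frac{11197440}{4826809}.$$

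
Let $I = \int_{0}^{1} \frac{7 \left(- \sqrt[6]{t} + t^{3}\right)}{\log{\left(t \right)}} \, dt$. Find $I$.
$- \log{\left(\frac{823543}{4586471424} \right)}$

Introduce a parameter $a$ in the exponent: let $I(a) = \int_{0}^{1} \frac{7 \left(t^{3} - t^{a}\right)}{\log{\left(t \right)}} \, dt$.

Since $\dfrac{\partial}{\partial a}\,t^{a} = t^{a} \ln t$, the $\ln t$ in the denominator cancels and
$$\frac{dI}{da} = \int_{0}^{1} -7 t^{a} \, dt = -7 \left[\frac{t^{a+1}}{a+1}\right]_0^1 = - \frac{7}{a + 1}.$$

Integrating with respect to $a$ gives $I(a) = - \log{\left(\frac{\left(a + 1\right)^{7}}{16384} \right)} + C$.

At $a = 3$ the integrand is identically $0$, so $I(3) = 0$. The closed form gives $0$, hence $C = 0$.

Setting $a = \frac{1}{6}$:
$$I = - \log{\left(\frac{823543}{4586471424} \right)}.$$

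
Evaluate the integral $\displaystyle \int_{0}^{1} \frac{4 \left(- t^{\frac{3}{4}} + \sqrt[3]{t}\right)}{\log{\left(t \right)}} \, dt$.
$- \log{\left(\frac{194481}{65536} \right)}$

Replace the exponent $\frac{3}{4}$ by a parameter $a$: let $I(a) = \int_{0}^{1} \frac{4 \left(\sqrt[3]{t} - t^{a}\right)}{\log{\left(t \right)}} \, dt$.

Since $\dfrac{\partial}{\partial a}\,t^{a} = t^{a} \ln t$, the $\ln t$ in the denominator cancels and
$$\frac{dI}{da} = \int_{0}^{1} -4 t^{a} \, dt = -4 \left[\frac{t^{a+1}}{a+1}\right]_0^1 = - \frac{4}{a + 1}.$$

Integrating with respect to $a$ gives $I(a) = - \log{\left(\frac{81 \left(a + 1\right)^{4}}{256} \right)} + C$.

At $a = \frac{1}{3}$ the integrand is identically $0$, so $I(\frac{1}{3}) = 0$. The closed form gives $0$, hence $C = 0$.

Setting $a = \frac{3}{4}$:
$$I = - \log{\left(\frac{194481}{65536} \right)}.$$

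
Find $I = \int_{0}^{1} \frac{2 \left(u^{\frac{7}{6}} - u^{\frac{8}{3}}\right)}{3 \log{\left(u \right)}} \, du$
$- \frac{2 \log{\left(22 \right)}}{3} + \frac{2 \log{\left(13 \right)}}{3}$

Replace the exponent $\frac{7}{6}$ by a parameter $a$: let $I(a) = \int_{0}^{1} \frac{2 \left(- u^{\frac{8}{3}} + u^{a}\right)}{3 \log{\left(u \right)}} \, du$.

Since $\dfrac{\partial}{\partial a}\,u^{a} = u^{a} \ln u$, the $\ln u$ in the denominator cancels and
$$\frac{dI}{da} = \int_{0}^{1} \frac{2}{3} u^{a} \, du = \frac{2}{3} \left[\frac{u^{a+1}}{a+1}\right]_0^1 = \frac{2}{3 \left(a + 1\right)}.$$

Integrating with respect to $a$ gives $I(a) = \log{\left(\frac{\sqrt[3]{11} \cdot 3^{\frac{2}{3}} \left(a + 1\right)^{\frac{2}{3}}}{11} \right)} + C$.

At $a = \frac{8}{3}$ the integrand is identically $0$, so $I(\frac{8}{3}) = 0$. The closed form gives $0$, hence $C = 0$.

Setting $a = \frac{7}{6}$:
$$I = - \frac{2 \log{\left(22 \right)}}{3} + \frac{2 \log{\left(13 \right)}}{3}.$$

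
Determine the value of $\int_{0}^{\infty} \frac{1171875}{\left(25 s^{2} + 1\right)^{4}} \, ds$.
$\frac{1171875 \pi}{32}$

Begin with the known result
$$J(a) = \int_{0}^{\infty} \frac{3}{a^{2} + s^{2}} \, ds = \frac{3 \pi}{2 a}.$$

Differentiating under the integral sign with respect to $a$,
$$\frac{dJ}{da} = \int_{0}^{\infty} - \frac{6 a}{\left(a^{2} + s^{2}\right)^{2}} \, ds = - \frac{3 \pi}{2 a^{2}},$$
so $\int_{0}^{\infty} \frac{3}{\left(a^{2} + s^{2}\right)^{2}} \, ds = \frac{3 \pi}{4 a^{3}}$.

Repeating — each differentiation of $1/(s^2+a^2)^j$ produces $-2ja/(s^2+a^2)^{j+1}$ — and dividing through by $-2ja$ at each step yields, after $3$ differentiations in total,
$$\int_{0}^{\infty} \frac{3}{\left(a^{2} + s^{2}\right)^{4}} \, ds = \frac{15 \pi}{32 a^{7}}.$$

Setting $a = \frac{1}{5}$:
$$I = \frac{1171875 \pi}{32}.$$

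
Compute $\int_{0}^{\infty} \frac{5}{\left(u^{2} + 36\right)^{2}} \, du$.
$\frac{5 \pi}{864}$

Begin with the known result
$$J(a) = \int_{0}^{\infty} \frac{5}{a^{2} + u^{2}} \, du = \frac{5 \pi}{2 a}.$$

Differentiating under the integral sign with respect to $a$,
$$\frac{dJ}{da} = \int_{0}^{\infty} - \frac{10 a}{\left(a^{2} + u^{2}\right)^{2}} \, du = - \frac{5 \pi}{2 a^{2}},$$
so $\int_{0}^{\infty} \frac{5}{\left(a^{2} + u^{2}\right)^{2}} \, du = \frac{5 \pi}{4 a^{3}}$.

Setting $a = 6$:
$$I = \frac{5 \pi}{864}.$$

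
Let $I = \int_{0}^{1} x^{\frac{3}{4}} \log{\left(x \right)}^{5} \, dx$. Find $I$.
$- \frac{491520}{117649}$

Begin with the known integral
$$J(a) = \int_{0}^{1} x^{a} \, dx = \frac{1}{a + 1}.$$

Differentiating under the integral sign brings down a factor of $\ln x$:
$$\frac{dJ}{da} = \int_{0}^{1} x^{a} \log{\left(x \right)} \, dx = - \frac{1}{\left(a + 1\right)^{2}}.$$

Repeating $5$ times in total — each differentiation brings down another $\ln x$ — gives
$$\frac{d^{5}J}{da^{5}} = \int_{0}^{1} x^{a} \log{\left(x \right)}^{5} \, dx = - \frac{120}{\left(a + 1\right)^{6}},$$
and the integrand here is exactly the target integrand, so $I = - \frac{120}{\left(a + 1\right)^{6}}$.

Setting $a = \frac{3}{4}$:
$$I = - \frac{491520}{117649}.$$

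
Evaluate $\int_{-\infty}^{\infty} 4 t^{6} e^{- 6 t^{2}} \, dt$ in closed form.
$\frac{5 \sqrt{6} \sqrt{\pi}}{864}$

Start from the elementary integral
$$J(a) = \int_{-\infty}^{\infty} 4 e^{- a t^{2}} \, dt = \frac{4 \sqrt{\pi}}{\sqrt{a}}.$$

Differentiating under the integral sign brings down a factor of $(-t^2)$:
$$\frac{dJ}{da} = \int_{-\infty}^{\infty} - 4 t^{2} e^{- a t^{2}} \, dt = - \frac{2 \sqrt{\pi}}{a^{\frac{3}{2}}}.$$

Repeating $3$ times in total — each differentiation brings down another $(-t^2)$ — gives
$$\frac{d^{3}J}{da^{3}} = \int_{-\infty}^{\infty} - 4 t^{6} e^{- a t^{2}} \, dt = - \frac{15 \sqrt{\pi}}{2 a^{\frac{7}{2}}},$$
and the integrand here is $(-1)^{3}$ times the target integrand, so $I = (-1)^{3}\,\frac{d^{3}J}{da^{3}} = \frac{15 \sqrt{\pi}}{2 a^{\frac{7}{2}}}$.

Setting $a = 6$:
$$I = \frac{5 \sqrt{6} \sqrt{\pi}}{864}.$$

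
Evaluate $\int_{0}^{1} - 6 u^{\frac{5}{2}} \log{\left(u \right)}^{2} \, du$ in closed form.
$- \frac{96}{343}$

Consider the simpler parametrised integral
$$J(a) = \int_{0}^{1} - 6 u^{a} \, du = - \frac{6}{a + 1}.$$

Differentiating under the integral sign brings down a factor of $\ln u$:
$$\frac{dJ}{da} = \int_{0}^{1} - 6 u^{a} \log{\left(u \right)} \, du = \frac{6}{\left(a + 1\right)^{2}}.$$

Repeating twice in total — each differentiation brings down another $\ln u$ — gives
$$\frac{d^{2}J}{da^{2}} = \int_{0}^{1} - 6 u^{a} \log{\left(u \right)}^{2} \, du = - \frac{12}{\left(a + 1\right)^{3}},$$
and the integrand here is exactly the target integrand, so $I = - \frac{12}{\left(a + 1\right)^{3}}$.

Setting $a = \frac{5}{2}$:
$$I = - \frac{96}{343}.$$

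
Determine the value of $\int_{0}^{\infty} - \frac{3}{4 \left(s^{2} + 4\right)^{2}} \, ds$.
$- \frac{3 \pi}{128}$

Start from the standard arctangent integral
$$J(a) = \int_{0}^{\infty} - \frac{3}{4 \left(a^{2} + s^{2}\right)} \, ds = - \frac{3 \pi}{8 a}.$$

Differentiating under the integral sign with respect to $a$,
$$\frac{dJ}{da} = \int_{0}^{\infty} \frac{3 a}{2 \left(a^{2} + s^{2}\right)^{2}} \, ds = \frac{3 \pi}{8 a^{2}},$$
so $\int_{0}^{\infty} - \frac{3}{4 \left(a^{2} + s^{2}\right)^{2}} \, ds = - \frac{3 \pi}{16 a^{3}}$.

Setting $a = 2$:
$$I = - \frac{3 \pi}{128}.$$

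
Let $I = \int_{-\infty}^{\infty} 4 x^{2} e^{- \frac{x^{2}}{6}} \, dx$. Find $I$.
$12 \sqrt{6} \sqrt{\pi}$

Start from the elementary integral
$$J(a) = \int_{-\infty}^{\infty} 4 e^{- a x^{2}} \, dx = \frac{4 \sqrt{\pi}}{\sqrt{a}}.$$

Differentiating under the integral sign brings down a factor of $(-x^2)$:
$$\frac{dJ}{da} = \int_{-\infty}^{\infty} - 4 x^{2} e^{- a x^{2}} \, dx = - \frac{2 \sqrt{\pi}}{a^{\frac{3}{2}}}.$$

The integral on the left is $-I$, so $I = \frac{2 \sqrt{\pi}}{a^{\frac{3}{2}}}$.

Setting $a = \frac{1}{6}$:
$$I = 12 \sqrt{6} \sqrt{\pi}.$$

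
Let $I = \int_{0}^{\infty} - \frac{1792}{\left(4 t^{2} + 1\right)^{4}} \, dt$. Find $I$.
$- 140 \pi$

Recall the elementary integral
$$J(a) = \int_{0}^{\infty} - \frac{7}{a^{2} + t^{2}} \, dt = - \frac{7 \pi}{2 a}.$$

Differentiating under the integral sign with respect to $a$,
$$\frac{dJ}{da} = \int_{0}^{\infty} \frac{14 a}{\left(a^{2} + t^{2}\right)^{2}} \, dt = \frac{7 \pi}{2 a^{2}},$$
so $\int_{0}^{\infty} - \frac{7}{\left(a^{2} + t^{2}\right)^{2}} \, dt = - \frac{7 \pi}{4 a^{3}}$.

Repeating — each differentiation of $1/(t^2+a^2)^j$ produces $-2ja/(t^2+a^2)^{j+1}$ — and dividing through by $-2ja$ at each step yields, after $3$ differentiations in total,
$$\int_{0}^{\infty} - \frac{7}{\left(a^{2} + t^{2}\right)^{4}} \, dt = - \frac{35 \pi}{32 a^{7}}.$$

Setting $a = \frac{1}{2}$:
$$I = - 140 \pi.$$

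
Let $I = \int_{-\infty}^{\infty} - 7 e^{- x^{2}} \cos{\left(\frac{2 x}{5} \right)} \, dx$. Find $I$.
$- \frac{7 \sqrt{\pi}}{e^{\frac{1}{25}}}$

Let $b$ denote the cosine frequency and define $I(b) = \int_{-\infty}^{\infty} - 7 e^{- x^{2}} \cos{\left(b x \right)} \, dx$.

Differentiating under the integral sign,
$$I'(b) = \int_{-\infty}^{\infty} 7 x e^{- x^{2}} \sin{\left(b x \right)} \, dx.$$

Integrate $\int_{-\infty}^{\infty} x \sin(b x)\, e^{- x^{2}}\, dx$ by parts with $u = \sin(b x)$ and $dv = x\, e^{- x^{2}}\, dx$, giving $v = - \frac{e^{- x^{2}}}{2}$. The boundary term vanishes and
$$\int_{-\infty}^{\infty} x \sin(b x)\, e^{- x^{2}}\, dx = \frac{b}{2} \int_{-\infty}^{\infty} \cos(b x)\, e^{- x^{2}}\, dx,$$
so $I'(b) = - \frac{b}{2}\, I(b)$.

This is a separable first-order ODE; solving with the initial condition $I(0) = \int_{-\infty}^{\infty} - 7 e^{- x^{2}}\,dx = - 7 \sqrt{\pi}$ gives
$$I(b) = - 7 \sqrt{\pi} e^{- \frac{b^{2}}{4}}.$$

Setting $b = \frac{2}{5}$:
$$I = - \frac{7 \sqrt{\pi}}{e^{\frac{1}{25}}}.$$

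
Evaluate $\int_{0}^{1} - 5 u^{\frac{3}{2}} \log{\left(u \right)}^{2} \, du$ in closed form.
$- \frac{16}{25}$

Consider the simpler parametrised integral
$$J(a) = \int_{0}^{1} - 5 u^{a} \, du = - \frac{5}{a + 1}.$$

Differentiating under the integral sign brings down a factor of $\ln u$:
$$\frac{dJ}{da} = \int_{0}^{1} - 5 u^{a} \log{\left(u \right)} \, du = \frac{5}{\left(a + 1\right)^{2}}.$$

Repeating twice in total — each differentiation brings down another $\ln u$ — gives
$$\frac{d^{2}J}{da^{2}} = \int_{0}^{1} - 5 u^{a} \log{\left(u \right)}^{2} \, du = - \frac{10}{\left(a + 1\right)^{3}},$$
and the integrand here is exactly the target integrand, so $I = - \frac{10}{\left(a + 1\right)^{3}}$.

Setting $a = \frac{3}{2}$:
$$I = - \frac{16}{25}.$$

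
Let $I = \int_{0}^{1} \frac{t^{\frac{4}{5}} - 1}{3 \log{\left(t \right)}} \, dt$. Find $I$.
$\log{\left(\frac{15^{\frac{2}{3}}}{5} \right)}$

Replace the exponent $\frac{4}{5}$ by a parameter $a$: let $I(a) = \int_{0}^{1} \frac{t^{a} - 1}{3 \log{\left(t \right)}} \, dt$.

Since $\dfrac{\partial}{\partial a}\,t^{a} = t^{a} \ln t$, the $\ln t$ in the denominator cancels and
$$\frac{dI}{da} = \int_{0}^{1} \frac{1}{3} t^{a} \, dt = \frac{1}{3} \left[\frac{t^{a+1}}{a+1}\right]_0^1 = \frac{1}{3 \left(a + 1\right)}.$$

Integrating with respect to $a$ gives $I(a) = \frac{\log{\left(a + 1 \right)}}{3} + C$.

At $a = 0$ the integrand is identically $0$, so $I(0) = 0$. The closed form gives $0$, hence $C = 0$.

Setting $a = \frac{4}{5}$:
$$I = \log{\left(\frac{15^{\frac{2}{3}}}{5} \right)}.$$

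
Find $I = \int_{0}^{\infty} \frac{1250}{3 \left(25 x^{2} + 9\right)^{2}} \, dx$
$\frac{125 \pi}{162}$

Begin with the known result
$$J(a) = \int_{0}^{\infty} \frac{2}{3 \left(a^{2} + x^{2}\right)} \, dx = \frac{\pi}{3 a}.$$

Differentiating under the integral sign with respect to $a$,
$$\frac{dJ}{da} = \int_{0}^{\infty} - \frac{4 a}{3 \left(a^{2} + x^{2}\right)^{2}} \, dx = - \frac{\pi}{3 a^{2}},$$
so $\int_{0}^{\infty} \frac{2}{3 \left(a^{2} + x^{2}\right)^{2}} \, dx = \frac{\pi}{6 a^{3}}$.

Setting $a = \frac{3}{5}$:
$$I = \frac{125 \pi}{162}.$$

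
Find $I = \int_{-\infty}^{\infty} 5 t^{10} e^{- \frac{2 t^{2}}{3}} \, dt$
$\frac{1148175 \sqrt{6} \sqrt{\pi}}{2048}$

Consider the simpler parametrised integral
$$J(a) = \int_{-\infty}^{\infty} 5 e^{- a t^{2}} \, dt = \frac{5 \sqrt{\pi}}{\sqrt{a}}.$$

Differentiating under the integral sign brings down a factor of $(-t^2)$:
$$\frac{dJ}{da} = \int_{-\infty}^{\infty} - 5 t^{2} e^{- a t^{2}} \, dt = - \frac{5 \sqrt{\pi}}{2 a^{\frac{3}{2}}}.$$

Repeating $5$ times in total — each differentiation brings down another $(-t^2)$ — gives
$$\frac{d^{5}J}{da^{5}} = \int_{-\infty}^{\infty} - 5 t^{10} e^{- a t^{2}} \, dt = - \frac{4725 \sqrt{\pi}}{32 a^{\frac{11}{2}}},$$
and the integrand here is $(-1)^{5}$ times the target integrand, so $I = (-1)^{5}\,\frac{d^{5}J}{da^{5}} = \frac{4725 \sqrt{\pi}}{32 a^{\frac{11}{2}}}$.

Setting $a = \frac{2}{3}$:
$$I = \frac{1148175 \sqrt{6} \sqrt{\pi}}{2048}.$$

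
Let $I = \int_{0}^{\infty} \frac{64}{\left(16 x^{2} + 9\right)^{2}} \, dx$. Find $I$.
$\frac{4 \pi}{27}$

Recall the elementary integral
$$J(a) = \int_{0}^{\infty} \frac{1}{4 \left(a^{2} + x^{2}\right)} \, dx = \frac{\pi}{8 a}.$$

Differentiating under the integral sign with respect to $a$,
$$\frac{dJ}{da} = \int_{0}^{\infty} - \frac{a}{2 \left(a^{2} + x^{2}\right)^{2}} \, dx = - \frac{\pi}{8 a^{2}},$$
so $\int_{0}^{\infty} \frac{1}{4 \left(a^{2} + x^{2}\right)^{2}} \, dx = \frac{\pi}{16 a^{3}}$.

Setting $a = \frac{3}{4}$:
$$I = \frac{4 \pi}{27}.$$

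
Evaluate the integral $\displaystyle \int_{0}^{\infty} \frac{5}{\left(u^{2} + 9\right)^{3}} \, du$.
$\frac{5 \pi}{1296}$

Recall the elementary integral
$$J(a) = \int_{0}^{\infty} \frac{5}{a^{2} + u^{2}} \, du = \frac{5 \pi}{2 a}.$$

Differentiating under the integral sign with respect to $a$,
$$\frac{dJ}{da} = \int_{0}^{\infty} - \frac{10 a}{\left(a^{2} + u^{2}\right)^{2}} \, du = - \frac{5 \pi}{2 a^{2}},$$
so $\int_{0}^{\infty} \frac{5}{\left(a^{2} + u^{2}\right)^{2}} \, du = \frac{5 \pi}{4 a^{3}}$.

Repeating — each differentiation of $1/(u^2+a^2)^j$ produces $-2ja/(u^2+a^2)^{j+1}$ — and dividing through by $-2ja$ at each step yields, after $2$ differentiations in total,
$$\int_{0}^{\infty} \frac{5}{\left(a^{2} + u^{2}\right)^{3}} \, du = \frac{15 \pi}{16 a^{5}}.$$

Setting $a = 3$:
$$I = \frac{5 \pi}{1296}.$$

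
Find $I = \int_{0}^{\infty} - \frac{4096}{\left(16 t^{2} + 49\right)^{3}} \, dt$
$- \frac{192 \pi}{16807}$

Recall the elementary integral
$$J(a) = \int_{0}^{\infty} - \frac{1}{a^{2} + t^{2}} \, dt = - \frac{\pi}{2 a}.$$

Differentiating under the integral sign with respect to $a$,
$$\frac{dJ}{da} = \int_{0}^{\infty} \frac{2 a}{\left(a^{2} + t^{2}\right)^{2}} \, dt = \frac{\pi}{2 a^{2}},$$
so $\int_{0}^{\infty} - \frac{1}{\left(a^{2} + t^{2}\right)^{2}} \, dt = - \frac{\pi}{4 a^{3}}$.

Repeating — each differentiation of $1/(t^2+a^2)^j$ produces $-2ja/(t^2+a^2)^{j+1}$ — and dividing through by $-2ja$ at each step yields, after $2$ differentiations in total,
$$\int_{0}^{\infty} - \frac{1}{\left(a^{2} + t^{2}\right)^{3}} \, dt = - \frac{3 \pi}{16 a^{5}}.$$

Setting $a = \frac{7}{4}$:
$$I = - \frac{192 \pi}{16807}.$$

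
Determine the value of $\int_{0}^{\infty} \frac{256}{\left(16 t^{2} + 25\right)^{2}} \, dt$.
$\frac{16 \pi}{125}$

Recall the elementary integral
$$J(a) = \int_{0}^{\infty} \frac{1}{a^{2} + t^{2}} \, dt = \frac{\pi}{2 a}.$$

Differentiating under the integral sign with respect to $a$,
$$\frac{dJ}{da} = \int_{0}^{\infty} - \frac{2 a}{\left(a^{2} + t^{2}\right)^{2}} \, dt = - \frac{\pi}{2 a^{2}},$$
so $\int_{0}^{\infty} \frac{1}{\left(a^{2} + t^{2}\right)^{2}} \, dt = \frac{\pi}{4 a^{3}}$.

Setting $a = \frac{5}{4}$:
$$I = \frac{16 \pi}{125}.$$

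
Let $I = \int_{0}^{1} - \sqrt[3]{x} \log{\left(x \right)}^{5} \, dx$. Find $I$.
$\frac{10935}{512}$

Consider the simpler parametrised integral
$$J(a) = \int_{0}^{1} - x^{a} \, dx = - \frac{1}{a + 1}.$$

Differentiating under the integral sign brings down a factor of $\ln x$:
$$\frac{dJ}{da} = \int_{0}^{1} - x^{a} \log{\left(x \right)} \, dx = \frac{1}{\left(a + 1\right)^{2}}.$$

Repeating $5$ times in total — each differentiation brings down another $\ln x$ — gives
$$\frac{d^{5}J}{da^{5}} = \int_{0}^{1} - x^{a} \log{\left(x \right)}^{5} \, dx = \frac{120}{\left(a + 1\right)^{6}},$$
and the integrand here is exactly the target integrand, so $I = \frac{120}{\left(a + 1\right)^{6}}$.

Setting $a = \frac{1}{3}$:
$$I = \frac{10935}{512}.$$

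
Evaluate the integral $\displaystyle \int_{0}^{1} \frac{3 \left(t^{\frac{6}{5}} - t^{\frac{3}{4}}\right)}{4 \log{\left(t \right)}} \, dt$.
$\log{\left(\frac{2 \cdot 11^{\frac{3}{4}} \sqrt{2} \sqrt[4]{35}}{35} \right)}$

Consider the one-parameter family: let $I(a) = \int_{0}^{1} \frac{3 \left(t^{\frac{6}{5}} - t^{a}\right)}{4 \log{\left(t \right)}} \, dt$.

Since $\dfrac{\partial}{\partial a}\,t^{a} = t^{a} \ln t$, the $\ln t$ in the denominator cancels and
$$\frac{dI}{da} = \int_{0}^{1} - \frac{3}{4} t^{a} \, dt = - \frac{3}{4} \left[\frac{t^{a+1}}{a+1}\right]_0^1 = - \frac{3}{4 a + 4}.$$

Integrating with respect to $a$ gives $I(a) = - \frac{3 \log{\left(a + 1 \right)}}{4} - \frac{3 \log{\left(5 \right)}}{4} + \frac{3 \log{\left(11 \right)}}{4} + C$.

At $a = \frac{6}{5}$ the integrand is identically $0$, so $I(\frac{6}{5}) = 0$. The closed form gives $0$, hence $C = 0$.

Setting $a = \frac{3}{4}$:
$$I = \log{\left(\frac{2 \cdot 11^{\frac{3}{4}} \sqrt{2} \sqrt[4]{35}}{35} \right)}.$$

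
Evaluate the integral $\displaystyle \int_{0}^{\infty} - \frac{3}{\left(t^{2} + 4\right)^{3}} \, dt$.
$- \frac{9 \pi}{512}$

Begin with the known result
$$J(a) = \int_{0}^{\infty} - \frac{3}{a^{2} + t^{2}} \, dt = - \frac{3 \pi}{2 a}.$$

Differentiating under the integral sign with respect to $a$,
$$\frac{dJ}{da} = \int_{0}^{\infty} \frac{6 a}{\left(a^{2} + t^{2}\right)^{2}} \, dt = \frac{3 \pi}{2 a^{2}},$$
so $\int_{0}^{\infty} - \frac{3}{\left(a^{2} + t^{2}\right)^{2}} \, dt = - \frac{3 \pi}{4 a^{3}}$.

Repeating — each differentiation of $1/(t^2+a^2)^j$ produces $-2ja/(t^2+a^2)^{j+1}$ — and dividing through by $-2ja$ at each step yields, after $2$ differentiations in total,
$$\int_{0}^{\infty} - \frac{3}{\left(a^{2} + t^{2}\right)^{3}} \, dt = - \frac{9 \pi}{16 a^{5}}.$$

Setting $a = 2$:
$$I = - \frac{9 \pi}{512}.$$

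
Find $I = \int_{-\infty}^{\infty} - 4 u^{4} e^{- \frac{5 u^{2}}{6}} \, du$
$- \frac{108 \sqrt{30} \sqrt{\pi}}{125}$

Begin with the known integral
$$J(a) = \int_{-\infty}^{\infty} - 4 e^{- a u^{2}} \, du = - \frac{4 \sqrt{\pi}}{\sqrt{a}}.$$

Differentiating under the integral sign brings down a factor of $(-u^2)$:
$$\frac{dJ}{da} = \int_{-\infty}^{\infty} 4 u^{2} e^{- a u^{2}} \, du = \frac{2 \sqrt{\pi}}{a^{\frac{3}{2}}}.$$

Repeating twice in total — each differentiation brings down another $(-u^2)$ — gives
$$\frac{d^{2}J}{da^{2}} = \int_{-\infty}^{\infty} - 4 u^{4} e^{- a u^{2}} \, du = - \frac{3 \sqrt{\pi}}{a^{\frac{5}{2}}},$$
and the integrand here is exactly the target integrand, so $I = - \frac{3 \sqrt{\pi}}{a^{\frac{5}{2}}}$.

Setting $a = \frac{5}{6}$:
$$I = - \frac{108 \sqrt{30} \sqrt{\pi}}{125}.$$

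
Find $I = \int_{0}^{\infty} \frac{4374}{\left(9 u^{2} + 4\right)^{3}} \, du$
$\frac{2187 \pi}{256}$

Start from the standard arctangent integral
$$J(a) = \int_{0}^{\infty} \frac{6}{a^{2} + u^{2}} \, du = \frac{3 \pi}{a}.$$

Differentiating under the integral sign with respect to $a$,
$$\frac{dJ}{da} = \int_{0}^{\infty} - \frac{12 a}{\left(a^{2} + u^{2}\right)^{2}} \, du = - \frac{3 \pi}{a^{2}},$$
so $\int_{0}^{\infty} \frac{6}{\left(a^{2} + u^{2}\right)^{2}} \, du = \frac{3 \pi}{2 a^{3}}$.

Repeating — each differentiation of $1/(u^2+a^2)^j$ produces $-2ja/(u^2+a^2)^{j+1}$ — and dividing through by $-2ja$ at each step yields, after $2$ differentiations in total,
$$\int_{0}^{\infty} \frac{6}{\left(a^{2} + u^{2}\right)^{3}} \, du = \frac{9 \pi}{8 a^{5}}.$$

Setting $a = \frac{2}{3}$:
$$I = \frac{2187 \pi}{256}.$$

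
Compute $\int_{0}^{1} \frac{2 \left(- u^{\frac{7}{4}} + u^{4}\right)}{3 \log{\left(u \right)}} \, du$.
$\log{\left(\frac{2 \sqrt[3]{22} \cdot 5^{\frac{2}{3}}}{11} \right)}$

Introduce a parameter $a$ in the exponent: let $I(a) = \int_{0}^{1} \frac{2 \left(- u^{\frac{7}{4}} + u^{a}\right)}{3 \log{\left(u \right)}} \, du$.

Since $\dfrac{\partial}{\partial a}\,u^{a} = u^{a} \ln u$, the $\ln u$ in the denominator cancels and
$$\frac{dI}{da} = \int_{0}^{1} \frac{2}{3} u^{a} \, du = \frac{2}{3} \left[\frac{u^{a+1}}{a+1}\right]_0^1 = \frac{2}{3 \left(a + 1\right)}.$$

Integrating with respect to $a$ gives $I(a) = \log{\left(\frac{2 \sqrt[3]{22} \left(a + 1\right)^{\frac{2}{3}}}{11} \right)} + C$.

At $a = \frac{7}{4}$ the integrand is identically $0$, so $I(\frac{7}{4}) = 0$. The closed form gives $0$, hence $C = 0$.

Setting $a = 4$:
$$I = \log{\left(\frac{2 \sqrt[3]{22} \cdot 5^{\frac{2}{3}}}{11} \right)}.$$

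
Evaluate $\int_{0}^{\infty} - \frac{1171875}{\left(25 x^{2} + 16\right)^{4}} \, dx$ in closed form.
$- \frac{1171875 \pi}{524288}$

Begin with the known result
$$J(a) = \int_{0}^{\infty} - \frac{3}{a^{2} + x^{2}} \, dx = - \frac{3 \pi}{2 a}.$$

Differentiating under the integral sign with respect to $a$,
$$\frac{dJ}{da} = \int_{0}^{\infty} \frac{6 a}{\left(a^{2} + x^{2}\right)^{2}} \, dx = \frac{3 \pi}{2 a^{2}},$$
so $\int_{0}^{\infty} - \frac{3}{\left(a^{2} + x^{2}\right)^{2}} \, dx = - \frac{3 \pi}{4 a^{3}}$.

Repeating — each differentiation of $1/(x^2+a^2)^j$ produces $-2ja/(x^2+a^2)^{j+1}$ — and dividing through by $-2ja$ at each step yields, after $3$ differentiations in total,
$$\int_{0}^{\infty} - \frac{3}{\left(a^{2} + x^{2}\right)^{4}} \, dx = - \frac{15 \pi}{32 a^{7}}.$$

Setting $a = \frac{4}{5}$:
$$I = - \frac{1171875 \pi}{524288}.$$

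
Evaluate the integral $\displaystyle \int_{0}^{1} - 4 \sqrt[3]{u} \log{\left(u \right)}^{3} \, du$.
$\frac{243}{32}$

Start from the elementary integral
$$J(a) = \int_{0}^{1} - 4 u^{a} \, du = - \frac{4}{a + 1}.$$

Differentiating under the integral sign brings down a factor of $\ln u$:
$$\frac{dJ}{da} = \int_{0}^{1} - 4 u^{a} \log{\left(u \right)} \, du = \frac{4}{\left(a + 1\right)^{2}}.$$

Repeating $3$ times in total — each differentiation brings down another $\ln u$ — gives
$$\frac{d^{3}J}{da^{3}} = \int_{0}^{1} - 4 u^{a} \log{\left(u \right)}^{3} \, du = \frac{24}{\left(a + 1\right)^{4}},$$
and the integrand here is exactly the target integrand, so $I = \frac{24}{\left(a + 1\right)^{4}}$.

Setting $a = \frac{1}{3}$:
$$I = \frac{243}{32}.$$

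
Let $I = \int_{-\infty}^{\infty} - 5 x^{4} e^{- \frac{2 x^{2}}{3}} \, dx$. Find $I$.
$- \frac{135 \sqrt{6} \sqrt{\pi}}{32}$

Consider the simpler parametrised integral
$$J(a) = \int_{-\infty}^{\infty} - 5 e^{- a x^{2}} \, dx = - \frac{5 \sqrt{\pi}}{\sqrt{a}}.$$

Differentiating under the integral sign brings down a factor of $(-x^2)$:
$$\frac{dJ}{da} = \int_{-\infty}^{\infty} 5 x^{2} e^{- a x^{2}} \, dx = \frac{5 \sqrt{\pi}}{2 a^{\frac{3}{2}}}.$$

Repeating twice in total — each differentiation brings down another $(-x^2)$ — gives
$$\frac{d^{2}J}{da^{2}} = \int_{-\infty}^{\infty} - 5 x^{4} e^{- a x^{2}} \, dx = - \frac{15 \sqrt{\pi}}{4 a^{\frac{5}{2}}},$$
and the integrand here is exactly the target integrand, so $I = - \frac{15 \sqrt{\pi}}{4 a^{\frac{5}{2}}}$.

Setting $a = \frac{2}{3}$:
$$I = - \frac{135 \sqrt{6} \sqrt{\pi}}{32}.$$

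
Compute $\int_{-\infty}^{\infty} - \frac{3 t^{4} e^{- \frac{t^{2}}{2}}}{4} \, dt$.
$- \frac{9 \sqrt{2} \sqrt{\pi}}{4}$

Start from the elementary integral
$$J(a) = \int_{-\infty}^{\infty} - \frac{3 e^{- a t^{2}}}{4} \, dt = - \frac{3 \sqrt{\pi}}{4 \sqrt{a}}.$$

Differentiating under the integral sign brings down a factor of $(-t^2)$:
$$\frac{dJ}{da} = \int_{-\infty}^{\infty} \frac{3 t^{2} e^{- a t^{2}}}{4} \, dt = \frac{3 \sqrt{\pi}}{8 a^{\frac{3}{2}}}.$$

Repeating twice in total — each differentiation brings down another $(-t^2)$ — gives
$$\frac{d^{2}J}{da^{2}} = \int_{-\infty}^{\infty} - \frac{3 t^{4} e^{- a t^{2}}}{4} \, dt = - \frac{9 \sqrt{\pi}}{16 a^{\frac{5}{2}}},$$
and the integrand here is exactly the target integrand, so $I = - \frac{9 \sqrt{\pi}}{16 a^{\frac{5}{2}}}$.

Setting $a = \frac{1}{2}$:
$$I = - \frac{9 \sqrt{2} \sqrt{\pi}}{4}.$$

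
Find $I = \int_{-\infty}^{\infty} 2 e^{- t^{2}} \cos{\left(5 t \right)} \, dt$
$\frac{2 \sqrt{\pi}}{e^{\frac{25}{4}}}$

Let $b$ denote the cosine frequency and define $I(b) = \int_{-\infty}^{\infty} 2 e^{- t^{2}} \cos{\left(b t \right)} \, dt$.

Differentiating under the integral sign,
$$I'(b) = \int_{-\infty}^{\infty} - 2 t e^{- t^{2}} \sin{\left(b t \right)} \, dt.$$

Integrate $\int_{-\infty}^{\infty} t \sin(b t)\, e^{- t^{2}}\, dt$ by parts with $u = \sin(b t)$ and $dv = t\, e^{- t^{2}}\, dt$, giving $v = - \frac{e^{- t^{2}}}{2}$. The boundary term vanishes and
$$\int_{-\infty}^{\infty} t \sin(b t)\, e^{- t^{2}}\, dt = \frac{b}{2} \int_{-\infty}^{\infty} \cos(b t)\, e^{- t^{2}}\, dt,$$
so $I'(b) = - \frac{b}{2}\, I(b)$.

This is a separable first-order ODE; solving with the initial condition $I(0) = \int_{-\infty}^{\infty} 2 e^{- t^{2}}\,dt = 2 \sqrt{\pi}$ gives
$$I(b) = 2 \sqrt{\pi} e^{- \frac{b^{2}}{4}}.$$

Setting $b = 5$:
$$I = \frac{2 \sqrt{\pi}}{e^{\frac{25}{4}}}.$$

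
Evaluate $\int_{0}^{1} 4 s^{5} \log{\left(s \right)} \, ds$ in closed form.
$- \frac{1}{9}$

Begin with the known integral
$$J(a) = \int_{0}^{1} 4 s^{a} \, ds = \frac{4}{a + 1}.$$

Differentiating under the integral sign brings down a factor of $\ln s$:
$$\frac{dJ}{da} = \int_{0}^{1} 4 s^{a} \log{\left(s \right)} \, ds = - \frac{4}{\left(a + 1\right)^{2}}.$$

The integral on the left is $I$, so $I = - \frac{4}{\left(a + 1\right)^{2}}$.

Setting $a = 5$:
$$I = - \frac{1}{9}.$$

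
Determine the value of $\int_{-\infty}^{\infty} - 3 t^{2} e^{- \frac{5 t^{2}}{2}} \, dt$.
$- \frac{3 \sqrt{10} \sqrt{\pi}}{25}$

Begin with the known integral
$$J(a) = \int_{-\infty}^{\infty} - 3 e^{- a t^{2}} \, dt = - \frac{3 \sqrt{\pi}}{\sqrt{a}}.$$

Differentiating under the integral sign brings down a factor of $(-t^2)$:
$$\frac{dJ}{da} = \int_{-\infty}^{\infty} 3 t^{2} e^{- a t^{2}} \, dt = \frac{3 \sqrt{\pi}}{2 a^{\frac{3}{2}}}.$$

The integral on the left is $-I$, so $I = - \frac{3 \sqrt{\pi}}{2 a^{\frac{3}{2}}}$.

Setting $a = \frac{5}{2}$:
$$I = - \frac{3 \sqrt{10} \sqrt{\pi}}{25}.$$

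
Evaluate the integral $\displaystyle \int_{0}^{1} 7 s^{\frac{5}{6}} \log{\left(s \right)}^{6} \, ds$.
$\frac{1410877440}{19487171}$

Consider the simpler parametrised integral
$$J(a) = \int_{0}^{1} 7 s^{a} \, ds = \frac{7}{a + 1}.$$

Differentiating under the integral sign brings down a factor of $\ln s$:
$$\frac{dJ}{da} = \int_{0}^{1} 7 s^{a} \log{\left(s \right)} \, ds = - \frac{7}{\left(a + 1\right)^{2}}.$$

Repeating $6$ times in total — each differentiation brings down another $\ln s$ — gives
$$\frac{d^{6}J}{da^{6}} = \int_{0}^{1} 7 s^{a} \log{\left(s \right)}^{6} \, ds = \frac{5040}{\left(a + 1\right)^{7}},$$
and the integrand here is exactly the target integrand, so $I = \frac{5040}{\left(a + 1\right)^{7}}$.

Setting $a = \frac{5}{6}$:
$$I = \frac{1410877440}{19487171}.$$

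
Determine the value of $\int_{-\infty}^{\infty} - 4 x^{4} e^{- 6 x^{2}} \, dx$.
$- \frac{\sqrt{6} \sqrt{\pi}}{72}$

Consider the simpler parametrised integral
$$J(a) = \int_{-\infty}^{\infty} - 4 e^{- a x^{2}} \, dx = - \frac{4 \sqrt{\pi}}{\sqrt{a}}.$$

Differentiating under the integral sign brings down a factor of $(-x^2)$:
$$\frac{dJ}{da} = \int_{-\infty}^{\infty} 4 x^{2} e^{- a x^{2}} \, dx = \frac{2 \sqrt{\pi}}{a^{\frac{3}{2}}}.$$

Repeating twice in total — each differentiation brings down another $(-x^2)$ — gives
$$\frac{d^{2}J}{da^{2}} = \int_{-\infty}^{\infty} - 4 x^{4} e^{- a x^{2}} \, dx = - \frac{3 \sqrt{\pi}}{a^{\frac{5}{2}}},$$
and the integrand here is exactly the target integrand, so $I = - \frac{3 \sqrt{\pi}}{a^{\frac{5}{2}}}$.

Setting $a = 6$:
$$I = - \frac{\sqrt{6} \sqrt{\pi}}{72}.$$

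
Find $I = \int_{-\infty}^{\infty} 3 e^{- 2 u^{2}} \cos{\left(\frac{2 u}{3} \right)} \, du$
$\frac{3 \sqrt{2} \sqrt{\pi}}{2 e^{\frac{1}{18}}}$

Let $b$ denote the cosine frequency and define $I(b) = \int_{-\infty}^{\infty} 3 e^{- 2 u^{2}} \cos{\left(b u \right)} \, du$.

Differentiating under the integral sign,
$$I'(b) = \int_{-\infty}^{\infty} - 3 u e^{- 2 u^{2}} \sin{\left(b u \right)} \, du.$$

Integrate $\int_{-\infty}^{\infty} u \sin(b u)\, e^{- 2 u^{2}}\, du$ by parts with $w = \sin(b u)$ and $dv = u\, e^{- 2 u^{2}}\, du$, giving $v = - \frac{e^{- 2 u^{2}}}{4}$. The boundary term vanishes and
$$\int_{-\infty}^{\infty} u \sin(b u)\, e^{- 2 u^{2}}\, du = \frac{b}{4} \int_{-\infty}^{\infty} \cos(b u)\, e^{- 2 u^{2}}\, du,$$
so $I'(b) = - \frac{b}{4}\, I(b)$.

This is a separable first-order ODE; solving with the initial condition $I(0) = \int_{-\infty}^{\infty} 3 e^{- 2 u^{2}}\,du = \frac{3 \sqrt{2} \sqrt{\pi}}{2}$ gives
$$I(b) = \frac{3 \sqrt{2} \sqrt{\pi} e^{- \frac{b^{2}}{8}}}{2}.$$

Setting $b = \frac{2}{3}$:
$$I = \frac{3 \sqrt{2} \sqrt{\pi}}{2 e^{\frac{1}{18}}}.$$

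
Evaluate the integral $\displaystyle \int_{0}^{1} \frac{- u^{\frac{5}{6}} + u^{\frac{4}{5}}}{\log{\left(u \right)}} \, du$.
$- \log{\left(55 \right)} + \log{\left(54 \right)}$

Consider the one-parameter family: let $I(a) = \int_{0}^{1} \frac{u^{\frac{4}{5}} - u^{a}}{\log{\left(u \right)}} \, du$.

Since $\dfrac{\partial}{\partial a}\,u^{a} = u^{a} \ln u$, the $\ln u$ in the denominator cancels and
$$\frac{dI}{da} = \int_{0}^{1} -1 u^{a} \, du = -1 \left[\frac{u^{a+1}}{a+1}\right]_0^1 = - \frac{1}{a + 1}.$$

Integrating with respect to $a$ gives $I(a) = - \log{\left(\frac{5 a}{9} + \frac{5}{9} \right)} + C$.

At $a = \frac{4}{5}$ the integrand is identically $0$, so $I(\frac{4}{5}) = 0$. The closed form gives $0$, hence $C = 0$.

Setting $a = \frac{5}{6}$:
$$I = - \log{\left(55 \right)} + \log{\left(54 \right)}.$$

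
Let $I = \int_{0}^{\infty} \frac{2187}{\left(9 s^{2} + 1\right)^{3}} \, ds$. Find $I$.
$\frac{2187 \pi}{16}$

Start from the standard arctangent integral
$$J(a) = \int_{0}^{\infty} \frac{3}{a^{2} + s^{2}} \, ds = \frac{3 \pi}{2 a}.$$

Differentiating under the integral sign with respect to $a$,
$$\frac{dJ}{da} = \int_{0}^{\infty} - \frac{6 a}{\left(a^{2} + s^{2}\right)^{2}} \, ds = - \frac{3 \pi}{2 a^{2}},$$
so $\int_{0}^{\infty} \frac{3}{\left(a^{2} + s^{2}\right)^{2}} \, ds = \frac{3 \pi}{4 a^{3}}$.

Repeating — each differentiation of $1/(s^2+a^2)^j$ produces $-2ja/(s^2+a^2)^{j+1}$ — and dividing through by $-2ja$ at each step yields, after $2$ differentiations in total,
$$\int_{0}^{\infty} \frac{3}{\left(a^{2} + s^{2}\right)^{3}} \, ds = \frac{9 \pi}{16 a^{5}}.$$

Setting $a = \frac{1}{3}$:
$$I = \frac{2187 \pi}{16}.$$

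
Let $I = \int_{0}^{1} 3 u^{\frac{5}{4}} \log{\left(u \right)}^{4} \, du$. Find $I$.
$\frac{8192}{6561}$

Begin with the known integral
$$J(a) = \int_{0}^{1} 3 u^{a} \, du = \frac{3}{a + 1}.$$

Differentiating under the integral sign brings down a factor of $\ln u$:
$$\frac{dJ}{da} = \int_{0}^{1} 3 u^{a} \log{\left(u \right)} \, du = - \frac{3}{\left(a + 1\right)^{2}}.$$

Repeating $4$ times in total — each differentiation brings down another $\ln u$ — gives
$$\frac{d^{4}J}{da^{4}} = \int_{0}^{1} 3 u^{a} \log{\left(u \right)}^{4} \, du = \frac{72}{\left(a + 1\right)^{5}},$$
and the integrand here is exactly the target integrand, so $I = \frac{72}{\left(a + 1\right)^{5}}$.

Setting $a = \frac{5}{4}$:
$$I = \frac{8192}{6561}.$$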